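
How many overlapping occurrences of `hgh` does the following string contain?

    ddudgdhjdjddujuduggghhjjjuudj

Sliding a length-3 window over the 29 characters (27 positions):
  (no match at any position)

0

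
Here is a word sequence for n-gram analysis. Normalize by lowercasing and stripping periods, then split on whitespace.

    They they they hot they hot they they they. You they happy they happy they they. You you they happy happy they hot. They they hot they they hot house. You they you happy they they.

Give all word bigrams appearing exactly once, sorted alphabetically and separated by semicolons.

Bigram counts meeting the condition (exactly once):
  happy happy: 1
  hot house: 1
  house you: 1
  you happy: 1
  you you: 1

happy happy; hot house; house you; you happy; you you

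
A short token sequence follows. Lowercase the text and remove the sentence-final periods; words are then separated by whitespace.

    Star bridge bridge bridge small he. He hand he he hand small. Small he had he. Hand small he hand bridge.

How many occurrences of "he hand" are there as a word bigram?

4

Scanning the 20 overlapping bigram windows for "he hand":
  position 7–8: he hand
  position 10–11: he hand
  position 16–17: he hand
  position 19–20: he hand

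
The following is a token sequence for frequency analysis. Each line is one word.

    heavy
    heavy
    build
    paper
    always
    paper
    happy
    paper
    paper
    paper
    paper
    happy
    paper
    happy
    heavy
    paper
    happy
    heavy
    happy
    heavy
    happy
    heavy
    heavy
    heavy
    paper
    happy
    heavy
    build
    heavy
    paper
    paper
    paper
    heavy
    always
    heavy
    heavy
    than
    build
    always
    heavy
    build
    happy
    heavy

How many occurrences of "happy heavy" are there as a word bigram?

Scanning the 42 overlapping bigram windows for "happy heavy":
  position 14–15: happy heavy
  position 17–18: happy heavy
  position 19–20: happy heavy
  position 21–22: happy heavy
  position 26–27: happy heavy
  position 42–43: happy heavy

6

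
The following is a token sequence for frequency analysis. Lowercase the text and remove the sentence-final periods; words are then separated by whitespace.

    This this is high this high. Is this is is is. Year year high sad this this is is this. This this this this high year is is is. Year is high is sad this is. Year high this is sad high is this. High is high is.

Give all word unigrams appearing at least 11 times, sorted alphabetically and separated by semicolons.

Unigram counts meeting the condition (at least 11 times):
  is: 17
  this: 14

is; this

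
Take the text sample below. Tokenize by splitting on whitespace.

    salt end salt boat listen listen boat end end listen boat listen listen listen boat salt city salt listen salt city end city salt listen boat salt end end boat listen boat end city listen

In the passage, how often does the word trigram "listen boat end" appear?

2

Scanning the 33 overlapping trigram windows for "listen boat end":
  position 6–8: listen boat end
  position 31–33: listen boat end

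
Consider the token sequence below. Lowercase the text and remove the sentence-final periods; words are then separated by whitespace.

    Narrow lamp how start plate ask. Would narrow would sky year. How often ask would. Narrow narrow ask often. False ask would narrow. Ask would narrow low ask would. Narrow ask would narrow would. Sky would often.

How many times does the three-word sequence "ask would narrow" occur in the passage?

6

Scanning the 35 overlapping trigram windows for "ask would narrow":
  position 6–8: ask would narrow
  position 14–16: ask would narrow
  position 21–23: ask would narrow
  position 24–26: ask would narrow
  position 28–30: ask would narrow
  position 31–33: ask would narrow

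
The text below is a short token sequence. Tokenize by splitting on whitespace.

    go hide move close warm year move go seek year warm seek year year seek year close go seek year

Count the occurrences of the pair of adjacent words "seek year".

4

Scanning the 19 overlapping bigram windows for "seek year":
  position 9–10: seek year
  position 12–13: seek year
  position 15–16: seek year
  position 19–20: seek year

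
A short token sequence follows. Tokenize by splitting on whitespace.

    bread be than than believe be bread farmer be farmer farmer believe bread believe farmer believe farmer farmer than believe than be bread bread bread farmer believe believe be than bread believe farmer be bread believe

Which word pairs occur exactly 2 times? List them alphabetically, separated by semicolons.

Bigram counts meeting the condition (exactly 2 times):
  be than: 2
  believe be: 2
  bread bread: 2
  bread farmer: 2
  farmer be: 2
  farmer farmer: 2
  than believe: 2

be than; believe be; bread bread; bread farmer; farmer be; farmer farmer; than believe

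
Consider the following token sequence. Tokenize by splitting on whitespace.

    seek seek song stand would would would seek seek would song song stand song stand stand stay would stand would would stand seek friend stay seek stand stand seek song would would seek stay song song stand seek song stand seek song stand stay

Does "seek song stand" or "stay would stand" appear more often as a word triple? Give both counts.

"seek song stand" (3 vs 1)

"seek song stand": 3 occurrences
"stay would stand": 1 occurrence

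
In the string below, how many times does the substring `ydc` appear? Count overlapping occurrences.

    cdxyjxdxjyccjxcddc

0

Sliding a length-3 window over the 18 characters (16 positions):
  (no match at any position)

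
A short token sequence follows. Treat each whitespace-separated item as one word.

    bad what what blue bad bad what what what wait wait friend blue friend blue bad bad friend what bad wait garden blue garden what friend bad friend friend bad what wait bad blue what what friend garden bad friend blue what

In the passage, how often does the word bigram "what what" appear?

Scanning the 41 overlapping bigram windows for "what what":
  position 2–3: what what
  position 7–8: what what
  position 8–9: what what
  position 35–36: what what

4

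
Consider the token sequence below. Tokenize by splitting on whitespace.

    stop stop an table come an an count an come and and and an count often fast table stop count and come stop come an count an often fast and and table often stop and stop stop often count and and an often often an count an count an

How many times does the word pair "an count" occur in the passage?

5

Scanning the 48 overlapping bigram windows for "an count":
  position 7–8: an count
  position 14–15: an count
  position 25–26: an count
  position 45–46: an count
  position 47–48: an count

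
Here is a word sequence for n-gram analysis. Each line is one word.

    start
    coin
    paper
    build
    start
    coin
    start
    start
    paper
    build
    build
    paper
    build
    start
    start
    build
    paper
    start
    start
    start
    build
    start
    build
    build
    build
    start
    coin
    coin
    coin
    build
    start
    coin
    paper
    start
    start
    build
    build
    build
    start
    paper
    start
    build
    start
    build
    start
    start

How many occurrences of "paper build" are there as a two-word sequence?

Scanning the 45 overlapping bigram windows for "paper build":
  position 3–4: paper build
  position 9–10: paper build
  position 12–13: paper build

3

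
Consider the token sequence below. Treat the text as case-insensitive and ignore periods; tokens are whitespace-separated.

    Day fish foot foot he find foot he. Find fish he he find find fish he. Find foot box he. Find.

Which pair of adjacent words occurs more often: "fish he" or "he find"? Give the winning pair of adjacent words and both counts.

"fish he": 2 occurrences
"he find": 5 occurrences

"he find" (5 vs 2)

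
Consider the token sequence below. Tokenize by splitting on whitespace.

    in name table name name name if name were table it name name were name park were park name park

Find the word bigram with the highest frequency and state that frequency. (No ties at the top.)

"name name", 3 times

Bigram frequencies (highest first):
  name name: 3
  name were: 2
  name park: 2
  in name: 1
  name table: 1
  table name: 1
  … (9 more, each ≤ 1)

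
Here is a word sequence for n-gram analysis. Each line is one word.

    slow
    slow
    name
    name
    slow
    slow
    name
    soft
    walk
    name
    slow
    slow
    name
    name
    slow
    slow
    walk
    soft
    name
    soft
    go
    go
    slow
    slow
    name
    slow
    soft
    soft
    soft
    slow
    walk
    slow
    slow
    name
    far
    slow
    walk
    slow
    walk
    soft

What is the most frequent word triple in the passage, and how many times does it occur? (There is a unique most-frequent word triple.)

"slow slow name", 5 times

Trigram frequencies (highest first):
  slow slow name: 5
  name slow slow: 3
  slow name name: 2
  name name slow: 2
  slow walk soft: 2
  slow walk slow: 2
  … (22 more, each ≤ 1)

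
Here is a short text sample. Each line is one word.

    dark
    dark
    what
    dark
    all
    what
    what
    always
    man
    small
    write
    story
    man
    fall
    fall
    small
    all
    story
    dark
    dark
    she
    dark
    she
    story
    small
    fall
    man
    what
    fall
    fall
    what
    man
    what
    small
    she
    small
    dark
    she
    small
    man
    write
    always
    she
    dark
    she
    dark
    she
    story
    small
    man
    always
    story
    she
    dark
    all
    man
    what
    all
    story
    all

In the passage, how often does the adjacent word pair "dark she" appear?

5

Scanning the 59 overlapping bigram windows for "dark she":
  position 20–21: dark she
  position 22–23: dark she
  position 37–38: dark she
  position 44–45: dark she
  position 46–47: dark she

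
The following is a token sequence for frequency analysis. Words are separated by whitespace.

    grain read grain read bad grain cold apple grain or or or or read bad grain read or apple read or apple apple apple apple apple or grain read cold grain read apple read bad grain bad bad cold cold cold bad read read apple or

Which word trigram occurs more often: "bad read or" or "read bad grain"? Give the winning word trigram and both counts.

"bad read or": 0 occurrences
"read bad grain": 3 occurrences

"read bad grain" (3 vs 0)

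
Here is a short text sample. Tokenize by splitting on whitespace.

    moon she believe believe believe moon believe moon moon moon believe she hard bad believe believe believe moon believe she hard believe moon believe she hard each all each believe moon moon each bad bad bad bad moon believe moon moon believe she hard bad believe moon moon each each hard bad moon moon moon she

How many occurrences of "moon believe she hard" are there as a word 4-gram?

4

Scanning the 53 overlapping 4-gram windows for "moon believe she hard":
  position 10–13: moon believe she hard
  position 18–21: moon believe she hard
  position 23–26: moon believe she hard
  position 41–44: moon believe she hard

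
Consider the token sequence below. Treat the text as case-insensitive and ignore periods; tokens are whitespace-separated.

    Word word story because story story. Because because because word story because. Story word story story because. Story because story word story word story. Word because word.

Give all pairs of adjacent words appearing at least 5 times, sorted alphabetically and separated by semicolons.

story because; word story

Bigram counts meeting the condition (at least 5 times):
  story because: 5
  word story: 5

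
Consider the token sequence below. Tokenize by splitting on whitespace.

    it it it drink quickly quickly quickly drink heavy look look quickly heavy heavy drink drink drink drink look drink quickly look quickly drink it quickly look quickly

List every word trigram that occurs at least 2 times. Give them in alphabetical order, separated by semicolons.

drink drink drink; quickly look quickly

Trigram counts meeting the condition (at least 2 times):
  drink drink drink: 2
  quickly look quickly: 2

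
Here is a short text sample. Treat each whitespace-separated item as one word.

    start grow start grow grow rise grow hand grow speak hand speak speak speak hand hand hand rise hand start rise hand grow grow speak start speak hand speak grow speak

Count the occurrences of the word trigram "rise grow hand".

1

Scanning the 29 overlapping trigram windows for "rise grow hand":
  position 6–8: rise grow hand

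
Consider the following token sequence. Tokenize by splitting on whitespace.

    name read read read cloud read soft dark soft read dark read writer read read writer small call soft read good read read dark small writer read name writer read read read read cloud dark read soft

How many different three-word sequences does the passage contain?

37 tokens → 35 trigram windows in total.
Repeated trigrams (each contributes count−1 duplicates):
  read read read: 3
  read read cloud: 2
  writer read read: 2
4 duplicate windows → 35 − 4 = 31 distinct.

31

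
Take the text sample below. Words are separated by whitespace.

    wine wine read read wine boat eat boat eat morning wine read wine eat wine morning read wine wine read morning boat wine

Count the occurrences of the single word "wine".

Scanning the 23 tokens for "wine":
  position 1: wine
  position 2: wine
  position 5: wine
  position 11: wine
  position 13: wine
  position 15: wine
  position 18: wine
  position 19: wine
  position 23: wine

9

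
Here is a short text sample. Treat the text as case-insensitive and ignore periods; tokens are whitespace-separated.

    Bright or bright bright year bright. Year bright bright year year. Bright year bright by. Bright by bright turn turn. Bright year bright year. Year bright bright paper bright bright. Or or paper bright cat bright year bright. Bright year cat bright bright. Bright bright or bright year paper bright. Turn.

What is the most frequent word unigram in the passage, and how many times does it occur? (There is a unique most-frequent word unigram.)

Unigram frequencies (highest first):
  bright: 26
  year: 11
  or: 4
  turn: 3
  paper: 3
  by: 2
  … (1 more, each ≤ 2)

"bright", 26 times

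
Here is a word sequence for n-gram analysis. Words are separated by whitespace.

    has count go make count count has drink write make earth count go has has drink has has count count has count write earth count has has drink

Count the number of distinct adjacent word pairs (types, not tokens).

16

28 tokens → 27 bigram windows in total.
Repeated bigrams (each contributes count−1 duplicates):
  count has: 3
  has count: 3
  has drink: 3
  has has: 3
  count count: 2
  count go: 2
  earth count: 2
11 duplicate windows → 27 − 11 = 16 distinct.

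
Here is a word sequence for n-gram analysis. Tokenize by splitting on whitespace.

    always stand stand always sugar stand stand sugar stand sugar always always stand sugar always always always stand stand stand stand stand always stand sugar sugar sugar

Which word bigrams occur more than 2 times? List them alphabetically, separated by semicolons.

Bigram counts meeting the condition (more than 2 times):
  always always: 3
  always stand: 4
  stand stand: 6
  stand sugar: 4

always always; always stand; stand stand; stand sugar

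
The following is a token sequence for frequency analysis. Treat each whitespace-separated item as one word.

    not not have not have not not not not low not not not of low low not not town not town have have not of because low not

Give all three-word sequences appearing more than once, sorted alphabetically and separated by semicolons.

low not not; not have not; not not not

Trigram counts meeting the condition (more than once):
  low not not: 2
  not have not: 2
  not not not: 3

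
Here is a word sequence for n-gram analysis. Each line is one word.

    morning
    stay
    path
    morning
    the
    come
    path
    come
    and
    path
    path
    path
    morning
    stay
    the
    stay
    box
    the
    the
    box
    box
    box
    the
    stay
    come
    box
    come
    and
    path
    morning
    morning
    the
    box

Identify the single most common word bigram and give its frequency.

"path morning", 3 times

Bigram frequencies (highest first):
  path morning: 3
  morning stay: 2
  morning the: 2
  come and: 2
  and path: 2
  path path: 2
  … (15 more, each ≤ 2)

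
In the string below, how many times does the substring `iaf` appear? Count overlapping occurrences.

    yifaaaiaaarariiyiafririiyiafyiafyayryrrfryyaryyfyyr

3

Sliding a length-3 window over the 51 characters (49 positions):
  position 17–19: iaf
  position 26–28: iaf
  position 30–32: iaf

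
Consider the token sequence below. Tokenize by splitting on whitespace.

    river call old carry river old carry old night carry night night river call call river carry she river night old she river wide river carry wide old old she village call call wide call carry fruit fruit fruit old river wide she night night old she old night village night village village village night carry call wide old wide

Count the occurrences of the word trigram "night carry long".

Scanning the 58 overlapping trigram windows for "night carry long":
  (none found)

0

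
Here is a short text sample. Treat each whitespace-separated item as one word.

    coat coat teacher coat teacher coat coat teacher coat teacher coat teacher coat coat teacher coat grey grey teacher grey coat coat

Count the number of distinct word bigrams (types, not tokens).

8

22 tokens → 21 bigram windows in total.
Repeated bigrams (each contributes count−1 duplicates):
  coat teacher: 6
  teacher coat: 6
  coat coat: 4
13 duplicate windows → 21 − 13 = 8 distinct.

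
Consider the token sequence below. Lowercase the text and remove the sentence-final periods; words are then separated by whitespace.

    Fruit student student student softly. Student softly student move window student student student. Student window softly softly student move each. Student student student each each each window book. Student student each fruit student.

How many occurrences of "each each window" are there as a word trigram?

1

Scanning the 31 overlapping trigram windows for "each each window":
  position 25–27: each each window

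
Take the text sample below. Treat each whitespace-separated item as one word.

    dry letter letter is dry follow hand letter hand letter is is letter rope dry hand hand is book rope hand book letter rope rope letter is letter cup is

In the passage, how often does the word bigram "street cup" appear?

0

Scanning the 29 overlapping bigram windows for "street cup":
  (none found)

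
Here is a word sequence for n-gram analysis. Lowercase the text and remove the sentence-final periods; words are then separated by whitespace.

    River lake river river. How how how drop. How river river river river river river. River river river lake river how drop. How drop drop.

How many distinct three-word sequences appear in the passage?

25 tokens → 23 trigram windows in total.
Repeated trigrams (each contributes count−1 duplicates):
  river river river: 7
  how drop how: 2
  river lake river: 2
8 duplicate windows → 23 − 8 = 15 distinct.

15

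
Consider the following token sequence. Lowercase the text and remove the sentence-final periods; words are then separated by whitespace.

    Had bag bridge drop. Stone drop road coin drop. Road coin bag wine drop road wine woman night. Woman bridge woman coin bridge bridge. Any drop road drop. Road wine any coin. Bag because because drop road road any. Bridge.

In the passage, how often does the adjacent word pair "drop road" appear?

Scanning the 39 overlapping bigram windows for "drop road":
  position 6–7: drop road
  position 9–10: drop road
  position 14–15: drop road
  position 26–27: drop road
  position 28–29: drop road
  position 36–37: drop road

6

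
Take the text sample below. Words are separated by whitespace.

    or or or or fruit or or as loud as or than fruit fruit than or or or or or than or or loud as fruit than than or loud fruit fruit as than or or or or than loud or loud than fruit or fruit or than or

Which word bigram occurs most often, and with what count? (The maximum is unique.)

"or or", 12 times

Bigram frequencies (highest first):
  or or: 12
  than or: 5
  or than: 4
  fruit or: 3
  or loud: 3
  or fruit: 2
  … (15 more, each ≤ 2)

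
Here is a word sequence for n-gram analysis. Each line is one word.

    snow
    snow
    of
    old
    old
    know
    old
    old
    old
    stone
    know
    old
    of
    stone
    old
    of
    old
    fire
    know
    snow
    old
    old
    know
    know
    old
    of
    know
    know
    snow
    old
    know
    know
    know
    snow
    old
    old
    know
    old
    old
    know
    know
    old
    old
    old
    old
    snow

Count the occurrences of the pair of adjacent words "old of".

Scanning the 45 overlapping bigram windows for "old of":
  position 12–13: old of
  position 15–16: old of
  position 25–26: old of

3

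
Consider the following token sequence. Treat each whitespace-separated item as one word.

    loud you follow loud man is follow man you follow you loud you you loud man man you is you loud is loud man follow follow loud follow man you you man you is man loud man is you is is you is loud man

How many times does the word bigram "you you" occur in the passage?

2

Scanning the 44 overlapping bigram windows for "you you":
  position 13–14: you you
  position 30–31: you you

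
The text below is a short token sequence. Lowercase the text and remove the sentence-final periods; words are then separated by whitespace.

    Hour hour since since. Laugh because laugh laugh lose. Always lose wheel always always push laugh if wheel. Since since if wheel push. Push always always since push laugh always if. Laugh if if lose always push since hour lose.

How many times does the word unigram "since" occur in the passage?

6

Scanning the 40 tokens for "since":
  position 3: since
  position 4: since
  position 19: since
  position 20: since
  position 27: since
  position 38: since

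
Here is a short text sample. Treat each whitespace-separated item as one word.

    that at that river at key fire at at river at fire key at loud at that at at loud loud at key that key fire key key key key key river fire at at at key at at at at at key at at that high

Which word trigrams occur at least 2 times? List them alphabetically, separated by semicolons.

at at at; at at key; at key at; fire at at; key at at; key key key

Trigram counts meeting the condition (at least 2 times):
  at at at: 4
  at at key: 2
  at key at: 2
  fire at at: 2
  key at at: 2
  key key key: 3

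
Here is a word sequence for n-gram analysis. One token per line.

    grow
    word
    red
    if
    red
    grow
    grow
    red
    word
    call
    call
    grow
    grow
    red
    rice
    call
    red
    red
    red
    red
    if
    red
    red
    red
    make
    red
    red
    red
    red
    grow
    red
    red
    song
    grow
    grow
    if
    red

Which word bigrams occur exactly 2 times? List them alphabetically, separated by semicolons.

Bigram counts meeting the condition (exactly 2 times):
  red grow: 2
  red if: 2

red grow; red if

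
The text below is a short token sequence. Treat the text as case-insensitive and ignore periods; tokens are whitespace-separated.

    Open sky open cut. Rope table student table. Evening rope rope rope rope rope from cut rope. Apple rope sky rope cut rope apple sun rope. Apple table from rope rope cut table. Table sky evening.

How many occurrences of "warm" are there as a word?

Scanning the 36 tokens for "warm":
  (none found)

0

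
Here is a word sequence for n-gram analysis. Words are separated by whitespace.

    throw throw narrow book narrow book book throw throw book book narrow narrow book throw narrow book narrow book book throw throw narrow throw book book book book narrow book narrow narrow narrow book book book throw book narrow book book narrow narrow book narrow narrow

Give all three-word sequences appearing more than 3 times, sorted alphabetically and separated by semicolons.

book narrow book; book narrow narrow; narrow book book; narrow book narrow

Trigram counts meeting the condition (more than 3 times):
  book narrow book: 4
  book narrow narrow: 4
  narrow book book: 4
  narrow book narrow: 4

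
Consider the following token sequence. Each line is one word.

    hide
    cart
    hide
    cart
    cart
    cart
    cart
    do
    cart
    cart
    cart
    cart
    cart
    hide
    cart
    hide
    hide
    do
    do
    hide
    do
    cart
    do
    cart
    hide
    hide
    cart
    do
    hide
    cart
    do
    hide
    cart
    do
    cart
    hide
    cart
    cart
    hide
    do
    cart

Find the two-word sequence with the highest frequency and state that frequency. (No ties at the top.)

"cart cart", 8 times

Bigram frequencies (highest first):
  cart cart: 8
  hide cart: 7
  cart hide: 6
  cart do: 5
  do cart: 5
  hide do: 3
  … (3 more, each ≤ 3)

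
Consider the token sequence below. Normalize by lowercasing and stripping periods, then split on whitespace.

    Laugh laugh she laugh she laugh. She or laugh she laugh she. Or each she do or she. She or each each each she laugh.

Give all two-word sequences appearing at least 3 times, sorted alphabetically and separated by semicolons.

Bigram counts meeting the condition (at least 3 times):
  laugh she: 5
  she laugh: 4
  she or: 3

laugh she; she laugh; she or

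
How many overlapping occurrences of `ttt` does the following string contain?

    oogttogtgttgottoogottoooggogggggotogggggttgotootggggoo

0

Sliding a length-3 window over the 54 characters (52 positions):
  (no match at any position)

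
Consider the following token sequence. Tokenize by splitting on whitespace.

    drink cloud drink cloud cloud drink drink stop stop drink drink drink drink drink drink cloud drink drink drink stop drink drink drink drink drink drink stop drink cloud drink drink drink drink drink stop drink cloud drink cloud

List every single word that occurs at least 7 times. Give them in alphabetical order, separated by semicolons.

cloud; drink

Unigram counts meeting the condition (at least 7 times):
  cloud: 7
  drink: 27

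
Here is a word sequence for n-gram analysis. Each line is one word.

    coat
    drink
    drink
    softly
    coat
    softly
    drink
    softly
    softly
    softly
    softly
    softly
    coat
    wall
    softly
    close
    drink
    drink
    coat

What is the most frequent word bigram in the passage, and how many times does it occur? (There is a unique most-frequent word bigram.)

"softly softly", 4 times

Bigram frequencies (highest first):
  softly softly: 4
  drink drink: 2
  drink softly: 2
  softly coat: 2
  coat drink: 1
  coat softly: 1
  … (6 more, each ≤ 1)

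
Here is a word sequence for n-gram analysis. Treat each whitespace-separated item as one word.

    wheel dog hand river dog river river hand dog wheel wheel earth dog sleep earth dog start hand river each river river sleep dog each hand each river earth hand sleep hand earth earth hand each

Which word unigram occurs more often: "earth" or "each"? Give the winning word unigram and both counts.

"earth" (5 vs 4)

"earth": 5 occurrences
"each": 4 occurrences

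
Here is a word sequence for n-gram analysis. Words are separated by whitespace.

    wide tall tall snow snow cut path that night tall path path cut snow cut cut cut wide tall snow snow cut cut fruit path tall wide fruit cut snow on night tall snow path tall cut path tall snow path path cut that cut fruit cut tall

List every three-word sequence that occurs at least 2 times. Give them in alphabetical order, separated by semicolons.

Trigram counts meeting the condition (at least 2 times):
  path path cut: 2
  snow cut cut: 2
  snow snow cut: 2
  tall snow path: 2
  tall snow snow: 2

path path cut; snow cut cut; snow snow cut; tall snow path; tall snow snow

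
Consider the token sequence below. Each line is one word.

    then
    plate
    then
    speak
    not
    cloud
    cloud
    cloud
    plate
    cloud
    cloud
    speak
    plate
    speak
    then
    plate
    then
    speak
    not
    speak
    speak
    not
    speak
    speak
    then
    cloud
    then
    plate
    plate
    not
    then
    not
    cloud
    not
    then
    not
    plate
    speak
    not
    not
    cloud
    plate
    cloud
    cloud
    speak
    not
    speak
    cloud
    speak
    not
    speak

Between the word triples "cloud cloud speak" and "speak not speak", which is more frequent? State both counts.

"cloud cloud speak": 2 occurrences
"speak not speak": 4 occurrences

"speak not speak" (4 vs 2)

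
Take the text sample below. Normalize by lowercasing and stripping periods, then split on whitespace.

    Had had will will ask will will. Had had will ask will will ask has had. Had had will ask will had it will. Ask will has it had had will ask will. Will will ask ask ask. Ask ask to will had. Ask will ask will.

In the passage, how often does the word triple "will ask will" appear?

Scanning the 45 overlapping trigram windows for "will ask will":
  position 4–6: will ask will
  position 10–12: will ask will
  position 19–21: will ask will
  position 24–26: will ask will
  position 31–33: will ask will
  position 45–47: will ask will

6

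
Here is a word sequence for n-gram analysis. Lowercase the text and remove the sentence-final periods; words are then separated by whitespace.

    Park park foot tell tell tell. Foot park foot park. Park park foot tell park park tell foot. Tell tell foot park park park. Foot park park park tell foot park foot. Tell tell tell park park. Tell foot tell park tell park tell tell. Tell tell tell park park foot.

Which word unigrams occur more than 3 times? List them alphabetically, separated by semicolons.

foot; park; tell

Unigram counts meeting the condition (more than 3 times):
  foot: 11
  park: 21
  tell: 19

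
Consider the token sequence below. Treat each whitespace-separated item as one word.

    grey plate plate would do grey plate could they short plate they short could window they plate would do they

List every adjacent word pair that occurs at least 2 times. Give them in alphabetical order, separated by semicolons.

grey plate; plate would; they short; would do

Bigram counts meeting the condition (at least 2 times):
  grey plate: 2
  plate would: 2
  they short: 2
  would do: 2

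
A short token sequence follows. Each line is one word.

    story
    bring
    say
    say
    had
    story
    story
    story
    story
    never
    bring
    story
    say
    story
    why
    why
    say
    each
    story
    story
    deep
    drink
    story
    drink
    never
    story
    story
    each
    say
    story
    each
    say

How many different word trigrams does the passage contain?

28

32 tokens → 30 trigram windows in total.
Repeated trigrams (each contributes count−1 duplicates):
  story each say: 2
  story story story: 2
2 duplicate windows → 30 − 2 = 28 distinct.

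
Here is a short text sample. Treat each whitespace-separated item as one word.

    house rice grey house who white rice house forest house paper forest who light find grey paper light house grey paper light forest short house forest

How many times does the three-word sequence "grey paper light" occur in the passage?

2

Scanning the 24 overlapping trigram windows for "grey paper light":
  position 16–18: grey paper light
  position 20–22: grey paper light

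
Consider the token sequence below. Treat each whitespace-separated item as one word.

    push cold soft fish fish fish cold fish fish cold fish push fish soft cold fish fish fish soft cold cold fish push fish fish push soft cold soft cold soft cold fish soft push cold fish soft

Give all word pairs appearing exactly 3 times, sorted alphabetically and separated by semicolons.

Bigram counts meeting the condition (exactly 3 times):
  cold soft: 3
  fish push: 3

cold soft; fish push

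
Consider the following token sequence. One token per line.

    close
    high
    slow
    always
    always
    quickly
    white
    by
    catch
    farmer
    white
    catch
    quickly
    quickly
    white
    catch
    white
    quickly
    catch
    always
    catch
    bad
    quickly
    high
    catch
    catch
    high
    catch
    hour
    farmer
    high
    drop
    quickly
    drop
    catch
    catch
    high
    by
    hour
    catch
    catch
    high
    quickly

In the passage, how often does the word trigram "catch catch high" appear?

Scanning the 41 overlapping trigram windows for "catch catch high":
  position 25–27: catch catch high
  position 35–37: catch catch high
  position 40–42: catch catch high

3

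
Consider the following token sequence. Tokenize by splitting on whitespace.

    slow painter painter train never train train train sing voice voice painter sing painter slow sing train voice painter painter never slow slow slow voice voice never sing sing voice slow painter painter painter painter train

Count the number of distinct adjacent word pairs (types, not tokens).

36 tokens → 35 bigram windows in total.
Repeated bigrams (each contributes count−1 duplicates):
  painter painter: 5
  painter train: 2
  sing voice: 2
  slow painter: 2
  slow slow: 2
  train train: 2
  voice painter: 2
  voice voice: 2
11 duplicate windows → 35 − 11 = 24 distinct.

24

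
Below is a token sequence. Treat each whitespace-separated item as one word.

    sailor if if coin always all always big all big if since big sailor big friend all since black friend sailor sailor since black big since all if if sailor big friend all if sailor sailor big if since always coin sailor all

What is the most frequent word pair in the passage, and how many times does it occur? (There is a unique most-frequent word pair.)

"sailor big", 3 times

Bigram frequencies (highest first):
  sailor big: 3
  if if: 2
  big if: 2
  if since: 2
  big friend: 2
  friend all: 2
  … (25 more, each ≤ 2)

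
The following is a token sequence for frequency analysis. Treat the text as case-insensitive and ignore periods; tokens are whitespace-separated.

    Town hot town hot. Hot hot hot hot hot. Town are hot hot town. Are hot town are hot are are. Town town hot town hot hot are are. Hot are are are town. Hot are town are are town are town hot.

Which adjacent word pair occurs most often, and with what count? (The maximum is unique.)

Bigram frequencies (highest first):
  hot hot: 7
  town hot: 6
  hot town: 5
  town are: 5
  are are: 5
  are town: 5
  … (3 more, each ≤ 4)

"hot hot", 7 times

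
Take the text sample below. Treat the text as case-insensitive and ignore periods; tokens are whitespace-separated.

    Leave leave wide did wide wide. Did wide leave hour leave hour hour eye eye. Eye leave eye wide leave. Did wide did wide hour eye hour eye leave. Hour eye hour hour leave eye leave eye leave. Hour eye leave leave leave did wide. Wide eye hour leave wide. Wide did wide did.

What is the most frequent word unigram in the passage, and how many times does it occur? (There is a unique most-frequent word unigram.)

Unigram frequencies (highest first):
  leave: 14
  wide: 12
  eye: 11
  hour: 10
  did: 7

"leave", 14 times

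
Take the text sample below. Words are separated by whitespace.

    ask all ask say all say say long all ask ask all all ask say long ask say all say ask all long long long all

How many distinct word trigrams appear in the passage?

26 tokens → 24 trigram windows in total.
Repeated trigrams (each contributes count−1 duplicates):
  all ask say: 2
  ask say all: 2
  say all say: 2
3 duplicate windows → 24 − 3 = 21 distinct.

21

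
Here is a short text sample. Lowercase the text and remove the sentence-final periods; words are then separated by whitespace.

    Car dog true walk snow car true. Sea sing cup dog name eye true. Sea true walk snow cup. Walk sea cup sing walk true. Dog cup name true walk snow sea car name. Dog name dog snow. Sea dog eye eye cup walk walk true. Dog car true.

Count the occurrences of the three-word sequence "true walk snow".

3

Scanning the 47 overlapping trigram windows for "true walk snow":
  position 3–5: true walk snow
  position 16–18: true walk snow
  position 29–31: true walk snow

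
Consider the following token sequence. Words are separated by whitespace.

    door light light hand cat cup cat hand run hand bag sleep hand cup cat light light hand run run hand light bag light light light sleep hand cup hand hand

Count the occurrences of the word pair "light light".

Scanning the 30 overlapping bigram windows for "light light":
  position 2–3: light light
  position 16–17: light light
  position 24–25: light light
  position 25–26: light light

4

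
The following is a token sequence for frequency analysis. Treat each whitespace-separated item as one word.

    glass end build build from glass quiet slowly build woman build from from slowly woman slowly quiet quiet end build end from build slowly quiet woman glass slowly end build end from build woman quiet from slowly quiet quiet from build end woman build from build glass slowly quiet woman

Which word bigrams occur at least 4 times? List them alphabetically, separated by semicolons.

from build; slowly quiet

Bigram counts meeting the condition (at least 4 times):
  from build: 4
  slowly quiet: 4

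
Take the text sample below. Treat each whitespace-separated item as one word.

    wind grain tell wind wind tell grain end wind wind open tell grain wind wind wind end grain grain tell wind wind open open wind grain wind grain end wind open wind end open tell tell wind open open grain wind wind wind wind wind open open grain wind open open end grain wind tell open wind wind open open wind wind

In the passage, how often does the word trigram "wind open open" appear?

Scanning the 60 overlapping trigram windows for "wind open open":
  position 22–24: wind open open
  position 37–39: wind open open
  position 45–47: wind open open
  position 49–51: wind open open
  position 58–60: wind open open

5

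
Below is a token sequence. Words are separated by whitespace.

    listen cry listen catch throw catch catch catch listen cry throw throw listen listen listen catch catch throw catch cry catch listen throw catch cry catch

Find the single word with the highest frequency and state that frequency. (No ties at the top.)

"catch", 10 times

Unigram frequencies (highest first):
  catch: 10
  listen: 7
  throw: 5
  cry: 4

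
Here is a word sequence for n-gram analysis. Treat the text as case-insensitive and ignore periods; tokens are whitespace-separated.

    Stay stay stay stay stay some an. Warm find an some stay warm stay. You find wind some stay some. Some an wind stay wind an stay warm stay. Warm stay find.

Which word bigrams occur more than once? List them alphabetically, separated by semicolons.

some an; some stay; stay some; stay stay; stay warm; warm stay

Bigram counts meeting the condition (more than once):
  some an: 2
  some stay: 2
  stay some: 2
  stay stay: 4
  stay warm: 3
  warm stay: 3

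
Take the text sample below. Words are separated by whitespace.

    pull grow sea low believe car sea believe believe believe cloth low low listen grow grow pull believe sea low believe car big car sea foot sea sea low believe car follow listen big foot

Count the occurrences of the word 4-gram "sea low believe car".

Scanning the 32 overlapping 4-gram windows for "sea low believe car":
  position 3–6: sea low believe car
  position 19–22: sea low believe car
  position 28–31: sea low believe car

3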